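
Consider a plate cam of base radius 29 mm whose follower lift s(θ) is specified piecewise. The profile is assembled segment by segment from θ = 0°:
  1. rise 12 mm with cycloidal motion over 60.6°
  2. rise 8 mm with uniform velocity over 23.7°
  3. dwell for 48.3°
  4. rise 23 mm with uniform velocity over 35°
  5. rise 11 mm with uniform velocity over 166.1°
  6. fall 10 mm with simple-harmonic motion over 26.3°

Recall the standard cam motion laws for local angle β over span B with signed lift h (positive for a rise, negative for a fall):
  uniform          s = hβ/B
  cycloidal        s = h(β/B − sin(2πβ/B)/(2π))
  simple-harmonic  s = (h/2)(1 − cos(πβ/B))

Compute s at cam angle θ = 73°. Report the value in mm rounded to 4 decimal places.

seg 1 [0°–60.6°] cycloidal, h=12: full span → s += 12 → s = 12.0000
seg 2 [60.6°–84.3°] uniform, h=8: θ=73° here. β=12.4, B=23.7. 8·12.4/23.7 = 4.1857 → s = 16.1857

16.1857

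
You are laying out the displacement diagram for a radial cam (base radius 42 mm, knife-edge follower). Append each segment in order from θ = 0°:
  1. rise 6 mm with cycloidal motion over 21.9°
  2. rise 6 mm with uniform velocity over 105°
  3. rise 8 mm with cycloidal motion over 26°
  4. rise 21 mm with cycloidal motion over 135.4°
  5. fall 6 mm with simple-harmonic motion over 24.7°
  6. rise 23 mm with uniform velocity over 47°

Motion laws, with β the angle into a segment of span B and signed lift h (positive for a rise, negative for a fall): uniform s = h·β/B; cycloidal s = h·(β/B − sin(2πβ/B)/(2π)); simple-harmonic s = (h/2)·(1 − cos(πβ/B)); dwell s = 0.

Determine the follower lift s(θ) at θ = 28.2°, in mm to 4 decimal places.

seg 1 [0°–21.9°] cycloidal, h=6: full span → s += 6 → s = 6.0000
seg 2 [21.9°–126.9°] uniform, h=6: θ=28.2° here. β=6.3, B=105. 6·6.3/105 = 0.3600 → s = 6.3600

6.3600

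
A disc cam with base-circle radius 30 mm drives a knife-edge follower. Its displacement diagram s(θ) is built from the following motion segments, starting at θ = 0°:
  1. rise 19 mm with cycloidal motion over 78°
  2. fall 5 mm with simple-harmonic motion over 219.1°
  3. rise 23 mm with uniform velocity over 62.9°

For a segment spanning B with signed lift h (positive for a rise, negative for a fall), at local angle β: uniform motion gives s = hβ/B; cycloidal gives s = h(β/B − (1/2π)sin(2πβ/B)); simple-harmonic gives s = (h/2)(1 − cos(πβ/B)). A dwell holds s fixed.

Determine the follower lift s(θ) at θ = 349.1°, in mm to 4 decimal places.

seg 1 [0°–78°] cycloidal, h=19: full span → s += 19 → s = 19.0000
seg 2 [78°–297.1°] simple-harmonic, h=-5: full span → s += -5 → s = 14.0000
seg 3 [297.1°–360°] uniform, h=23: θ=349.1° here. β=52, B=62.9. 23·52/62.9 = 19.0143 → s = 33.0143

33.0143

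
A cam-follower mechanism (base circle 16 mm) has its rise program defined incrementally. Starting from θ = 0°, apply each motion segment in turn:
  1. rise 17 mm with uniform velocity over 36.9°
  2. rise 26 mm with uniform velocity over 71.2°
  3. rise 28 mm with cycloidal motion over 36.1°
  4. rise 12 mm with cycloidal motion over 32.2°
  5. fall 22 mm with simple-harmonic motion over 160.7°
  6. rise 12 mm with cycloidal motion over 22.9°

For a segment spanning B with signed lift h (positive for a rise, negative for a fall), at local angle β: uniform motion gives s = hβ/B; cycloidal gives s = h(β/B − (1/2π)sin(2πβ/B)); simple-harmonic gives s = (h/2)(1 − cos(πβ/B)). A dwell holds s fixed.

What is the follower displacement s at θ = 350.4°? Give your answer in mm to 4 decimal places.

seg 1 [0°–36.9°] uniform, h=17: full span → s += 17 → s = 17.0000
seg 2 [36.9°–108.1°] uniform, h=26: full span → s += 26 → s = 43.0000
seg 3 [108.1°–144.2°] cycloidal, h=28: full span → s += 28 → s = 71.0000
seg 4 [144.2°–176.4°] cycloidal, h=12: full span → s += 12 → s = 83.0000
seg 5 [176.4°–337.1°] simple-harmonic, h=-22: full span → s += -22 → s = 61.0000
seg 6 [337.1°–360°] cycloidal, h=12: θ=350.4° here. β=13.3, B=22.9. 12·(0.5808 − sin(2π·0.5808)/(2π)) = 7.8978 → s = 68.8978

68.8978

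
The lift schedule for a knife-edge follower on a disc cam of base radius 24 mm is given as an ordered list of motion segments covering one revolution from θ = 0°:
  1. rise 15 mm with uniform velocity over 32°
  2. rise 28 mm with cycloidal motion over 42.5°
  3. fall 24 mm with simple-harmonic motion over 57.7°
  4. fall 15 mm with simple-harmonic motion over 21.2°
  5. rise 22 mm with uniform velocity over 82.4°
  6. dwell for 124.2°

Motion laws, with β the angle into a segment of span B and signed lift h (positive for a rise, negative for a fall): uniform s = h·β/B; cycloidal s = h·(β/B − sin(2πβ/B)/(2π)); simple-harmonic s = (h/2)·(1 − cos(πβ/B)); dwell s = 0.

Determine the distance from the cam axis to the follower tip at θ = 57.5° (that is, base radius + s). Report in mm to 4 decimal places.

seg 1 [0°–32°] uniform, h=15: full span → s += 15 → s = 15.0000
seg 2 [32°–74.5°] cycloidal, h=28: θ=57.5° here. β=25.5, B=42.5. 28·(0.6000 − sin(2π·0.6000)/(2π)) = 19.4194 → s = 34.4194
radial distance = base radius + s = 24 + 34.4194 = 58.4194

58.4194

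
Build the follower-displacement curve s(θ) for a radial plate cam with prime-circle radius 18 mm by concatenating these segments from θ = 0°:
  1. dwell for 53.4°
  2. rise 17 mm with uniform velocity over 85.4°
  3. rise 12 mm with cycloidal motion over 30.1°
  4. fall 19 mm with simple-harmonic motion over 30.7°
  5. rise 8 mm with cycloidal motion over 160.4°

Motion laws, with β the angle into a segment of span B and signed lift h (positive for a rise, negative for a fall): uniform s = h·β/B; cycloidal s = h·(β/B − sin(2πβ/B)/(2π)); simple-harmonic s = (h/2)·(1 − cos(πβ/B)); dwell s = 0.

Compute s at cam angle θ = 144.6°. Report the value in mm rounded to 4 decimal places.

seg 1 [0°–53.4°] dwell: s stays 0.0000
seg 2 [53.4°–138.8°] uniform, h=17: full span → s += 17 → s = 17.0000
seg 3 [138.8°–168.9°] cycloidal, h=12: θ=144.6° here. β=5.8, B=30.1. 12·(0.1927 − sin(2π·0.1927)/(2π)) = 0.5249 → s = 17.5249

17.5249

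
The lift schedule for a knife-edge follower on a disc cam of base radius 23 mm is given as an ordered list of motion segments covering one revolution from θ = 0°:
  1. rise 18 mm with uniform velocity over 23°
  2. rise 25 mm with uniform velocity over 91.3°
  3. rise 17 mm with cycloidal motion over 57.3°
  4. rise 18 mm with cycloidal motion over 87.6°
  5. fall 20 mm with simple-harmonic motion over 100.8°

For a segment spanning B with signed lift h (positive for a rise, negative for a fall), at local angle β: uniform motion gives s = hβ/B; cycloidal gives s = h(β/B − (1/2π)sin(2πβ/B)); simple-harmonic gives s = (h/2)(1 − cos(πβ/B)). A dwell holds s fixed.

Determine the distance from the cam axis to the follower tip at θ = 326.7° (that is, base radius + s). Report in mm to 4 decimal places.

seg 1 [0°–23°] uniform, h=18: full span → s += 18 → s = 18.0000
seg 2 [23°–114.3°] uniform, h=25: full span → s += 25 → s = 43.0000
seg 3 [114.3°–171.6°] cycloidal, h=17: full span → s += 17 → s = 60.0000
seg 4 [171.6°–259.2°] cycloidal, h=18: full span → s += 18 → s = 78.0000
seg 5 [259.2°–360°] simple-harmonic, h=-20: θ=326.7° here. β=67.5, B=100.8. -20/2·(1 − cos(π·0.6696)) = -15.0808 → s = 62.9192
radial distance = base radius + s = 23 + 62.9192 = 85.9192

85.9192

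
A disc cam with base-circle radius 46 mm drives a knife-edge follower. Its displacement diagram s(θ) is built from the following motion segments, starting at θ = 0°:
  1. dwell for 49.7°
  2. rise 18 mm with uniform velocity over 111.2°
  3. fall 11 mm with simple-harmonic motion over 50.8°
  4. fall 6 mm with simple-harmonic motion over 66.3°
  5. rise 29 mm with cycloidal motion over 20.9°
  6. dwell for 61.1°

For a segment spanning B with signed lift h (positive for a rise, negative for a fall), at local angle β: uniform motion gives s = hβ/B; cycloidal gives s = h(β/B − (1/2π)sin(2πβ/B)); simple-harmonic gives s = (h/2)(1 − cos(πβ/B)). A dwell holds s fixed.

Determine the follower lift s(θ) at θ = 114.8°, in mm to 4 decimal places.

seg 1 [0°–49.7°] dwell: s stays 0.0000
seg 2 [49.7°–160.9°] uniform, h=18: θ=114.8° here. β=65.1, B=111.2. 18·65.1/111.2 = 10.5378 → s = 10.5378

10.5378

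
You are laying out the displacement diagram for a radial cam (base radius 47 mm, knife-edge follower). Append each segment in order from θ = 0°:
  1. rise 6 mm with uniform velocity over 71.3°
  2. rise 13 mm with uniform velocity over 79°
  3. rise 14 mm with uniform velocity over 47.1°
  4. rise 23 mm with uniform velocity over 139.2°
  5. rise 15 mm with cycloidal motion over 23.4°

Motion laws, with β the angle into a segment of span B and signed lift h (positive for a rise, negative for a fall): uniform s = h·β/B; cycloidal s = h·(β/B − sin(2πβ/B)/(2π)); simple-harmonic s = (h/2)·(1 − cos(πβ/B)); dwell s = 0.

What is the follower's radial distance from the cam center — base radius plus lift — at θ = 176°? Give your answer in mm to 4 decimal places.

seg 1 [0°–71.3°] uniform, h=6: full span → s += 6 → s = 6.0000
seg 2 [71.3°–150.3°] uniform, h=13: full span → s += 13 → s = 19.0000
seg 3 [150.3°–197.4°] uniform, h=14: θ=176° here. β=25.7, B=47.1. 14·25.7/47.1 = 7.6391 → s = 26.6391
radial distance = base radius + s = 47 + 26.6391 = 73.6391

73.6391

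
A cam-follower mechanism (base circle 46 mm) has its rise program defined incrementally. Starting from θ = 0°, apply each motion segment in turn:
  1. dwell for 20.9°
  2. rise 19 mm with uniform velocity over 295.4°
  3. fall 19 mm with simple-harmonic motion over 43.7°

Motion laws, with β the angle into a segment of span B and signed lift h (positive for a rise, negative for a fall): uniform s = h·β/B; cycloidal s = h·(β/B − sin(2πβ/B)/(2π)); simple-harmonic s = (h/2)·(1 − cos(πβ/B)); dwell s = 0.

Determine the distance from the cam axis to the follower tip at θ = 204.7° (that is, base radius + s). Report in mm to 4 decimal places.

seg 1 [0°–20.9°] dwell: s stays 0.0000
seg 2 [20.9°–316.3°] uniform, h=19: θ=204.7° here. β=183.8, B=295.4. 19·183.8/295.4 = 11.8219 → s = 11.8219
radial distance = base radius + s = 46 + 11.8219 = 57.8219

57.8219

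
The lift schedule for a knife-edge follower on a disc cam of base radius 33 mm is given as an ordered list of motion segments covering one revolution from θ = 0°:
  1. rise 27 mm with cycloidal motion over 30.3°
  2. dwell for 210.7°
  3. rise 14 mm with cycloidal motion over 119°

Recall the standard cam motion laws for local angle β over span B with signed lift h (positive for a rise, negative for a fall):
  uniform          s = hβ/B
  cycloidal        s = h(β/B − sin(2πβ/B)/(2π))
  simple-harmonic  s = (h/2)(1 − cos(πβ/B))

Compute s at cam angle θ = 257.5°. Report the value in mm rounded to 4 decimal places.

seg 1 [0°–30.3°] cycloidal, h=27: full span → s += 27 → s = 27.0000
seg 2 [30.3°–241°] dwell: s stays 27.0000
seg 3 [241°–360°] cycloidal, h=14: θ=257.5° here. β=16.5, B=119. 14·(0.1387 − sin(2π·0.1387)/(2π)) = 0.2364 → s = 27.2364

27.2364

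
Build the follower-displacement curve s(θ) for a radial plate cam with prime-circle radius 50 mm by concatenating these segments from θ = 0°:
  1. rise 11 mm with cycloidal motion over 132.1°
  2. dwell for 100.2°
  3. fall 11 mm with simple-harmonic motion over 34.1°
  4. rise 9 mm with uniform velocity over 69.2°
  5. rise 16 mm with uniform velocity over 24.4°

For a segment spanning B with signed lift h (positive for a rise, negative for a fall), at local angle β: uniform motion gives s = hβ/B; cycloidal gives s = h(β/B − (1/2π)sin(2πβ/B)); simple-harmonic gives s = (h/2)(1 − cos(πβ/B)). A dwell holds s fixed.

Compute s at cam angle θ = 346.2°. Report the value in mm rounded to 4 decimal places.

seg 1 [0°–132.1°] cycloidal, h=11: full span → s += 11 → s = 11.0000
seg 2 [132.1°–232.3°] dwell: s stays 11.0000
seg 3 [232.3°–266.4°] simple-harmonic, h=-11: full span → s += -11 → s = 0.0000
seg 4 [266.4°–335.6°] uniform, h=9: full span → s += 9 → s = 9.0000
seg 5 [335.6°–360°] uniform, h=16: θ=346.2° here. β=10.6, B=24.4. 16·10.6/24.4 = 6.9508 → s = 15.9508

15.9508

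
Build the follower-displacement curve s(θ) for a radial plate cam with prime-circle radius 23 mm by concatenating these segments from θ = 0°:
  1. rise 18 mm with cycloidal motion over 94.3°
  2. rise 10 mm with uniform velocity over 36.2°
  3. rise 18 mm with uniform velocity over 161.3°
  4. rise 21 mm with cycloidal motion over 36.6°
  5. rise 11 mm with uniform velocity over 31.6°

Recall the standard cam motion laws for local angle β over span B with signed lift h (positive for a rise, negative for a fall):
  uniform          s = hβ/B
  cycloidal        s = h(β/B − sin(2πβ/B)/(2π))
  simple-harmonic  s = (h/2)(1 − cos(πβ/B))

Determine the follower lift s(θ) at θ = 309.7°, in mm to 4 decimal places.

seg 1 [0°–94.3°] cycloidal, h=18: full span → s += 18 → s = 18.0000
seg 2 [94.3°–130.5°] uniform, h=10: full span → s += 10 → s = 28.0000
seg 3 [130.5°–291.8°] uniform, h=18: full span → s += 18 → s = 46.0000
seg 4 [291.8°–328.4°] cycloidal, h=21: θ=309.7° here. β=17.9, B=36.6. 21·(0.4891 − sin(2π·0.4891)/(2π)) = 10.0412 → s = 56.0412

56.0412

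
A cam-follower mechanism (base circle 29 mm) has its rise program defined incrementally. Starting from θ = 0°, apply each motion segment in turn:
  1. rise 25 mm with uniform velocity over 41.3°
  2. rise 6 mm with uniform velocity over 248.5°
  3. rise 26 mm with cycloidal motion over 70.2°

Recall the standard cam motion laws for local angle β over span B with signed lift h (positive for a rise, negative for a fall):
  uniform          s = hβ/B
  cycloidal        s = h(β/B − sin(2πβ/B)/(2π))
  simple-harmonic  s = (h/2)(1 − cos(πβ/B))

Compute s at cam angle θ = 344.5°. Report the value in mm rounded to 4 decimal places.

seg 1 [0°–41.3°] uniform, h=25: full span → s += 25 → s = 25.0000
seg 2 [41.3°–289.8°] uniform, h=6: full span → s += 6 → s = 31.0000
seg 3 [289.8°–360°] cycloidal, h=26: θ=344.5° here. β=54.7, B=70.2. 26·(0.7792 − sin(2π·0.7792)/(2π)) = 24.3278 → s = 55.3278

55.3278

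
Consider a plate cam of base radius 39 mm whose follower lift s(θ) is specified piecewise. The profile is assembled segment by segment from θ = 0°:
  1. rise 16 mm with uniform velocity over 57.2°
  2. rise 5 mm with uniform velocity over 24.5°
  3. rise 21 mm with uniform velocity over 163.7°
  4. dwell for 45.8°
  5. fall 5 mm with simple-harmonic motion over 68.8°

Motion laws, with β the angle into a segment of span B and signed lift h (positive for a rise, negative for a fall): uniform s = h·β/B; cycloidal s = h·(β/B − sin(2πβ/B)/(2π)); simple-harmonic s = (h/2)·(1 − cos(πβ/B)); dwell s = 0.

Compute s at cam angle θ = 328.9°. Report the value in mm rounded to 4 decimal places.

seg 1 [0°–57.2°] uniform, h=16: full span → s += 16 → s = 16.0000
seg 2 [57.2°–81.7°] uniform, h=5: full span → s += 5 → s = 21.0000
seg 3 [81.7°–245.4°] uniform, h=21: full span → s += 21 → s = 42.0000
seg 4 [245.4°–291.2°] dwell: s stays 42.0000
seg 5 [291.2°–360°] simple-harmonic, h=-5: θ=328.9° here. β=37.7, B=68.8. -5/2·(1 − cos(π·0.5480)) = -2.8753 → s = 39.1247

39.1247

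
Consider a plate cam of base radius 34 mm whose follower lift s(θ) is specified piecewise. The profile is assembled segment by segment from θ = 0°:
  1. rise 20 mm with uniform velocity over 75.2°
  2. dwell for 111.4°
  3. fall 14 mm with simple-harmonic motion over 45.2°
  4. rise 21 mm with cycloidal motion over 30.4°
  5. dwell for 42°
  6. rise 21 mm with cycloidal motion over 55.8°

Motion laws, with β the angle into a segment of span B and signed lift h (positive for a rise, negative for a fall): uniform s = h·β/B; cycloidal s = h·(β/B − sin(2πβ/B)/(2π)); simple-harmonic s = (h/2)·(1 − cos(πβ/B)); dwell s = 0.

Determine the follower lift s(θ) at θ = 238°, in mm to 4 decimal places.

seg 1 [0°–75.2°] uniform, h=20: full span → s += 20 → s = 20.0000
seg 2 [75.2°–186.6°] dwell: s stays 20.0000
seg 3 [186.6°–231.8°] simple-harmonic, h=-14: full span → s += -14 → s = 6.0000
seg 4 [231.8°–262.2°] cycloidal, h=21: θ=238° here. β=6.2, B=30.4. 21·(0.2039 − sin(2π·0.2039)/(2π)) = 1.0796 → s = 7.0796

7.0796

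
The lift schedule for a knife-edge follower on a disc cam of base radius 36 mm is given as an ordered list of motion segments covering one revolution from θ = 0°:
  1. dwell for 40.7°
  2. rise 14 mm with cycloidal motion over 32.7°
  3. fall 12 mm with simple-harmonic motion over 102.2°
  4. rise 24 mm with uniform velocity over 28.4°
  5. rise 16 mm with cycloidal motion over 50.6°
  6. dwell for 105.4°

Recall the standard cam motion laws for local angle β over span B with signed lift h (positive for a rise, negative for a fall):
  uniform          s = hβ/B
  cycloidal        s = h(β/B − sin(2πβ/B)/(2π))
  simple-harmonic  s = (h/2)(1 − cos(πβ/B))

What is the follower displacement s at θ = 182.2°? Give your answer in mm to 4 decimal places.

seg 1 [0°–40.7°] dwell: s stays 0.0000
seg 2 [40.7°–73.4°] cycloidal, h=14: full span → s += 14 → s = 14.0000
seg 3 [73.4°–175.6°] simple-harmonic, h=-12: full span → s += -12 → s = 2.0000
seg 4 [175.6°–204°] uniform, h=24: θ=182.2° here. β=6.6, B=28.4. 24·6.6/28.4 = 5.5775 → s = 7.5775

7.5775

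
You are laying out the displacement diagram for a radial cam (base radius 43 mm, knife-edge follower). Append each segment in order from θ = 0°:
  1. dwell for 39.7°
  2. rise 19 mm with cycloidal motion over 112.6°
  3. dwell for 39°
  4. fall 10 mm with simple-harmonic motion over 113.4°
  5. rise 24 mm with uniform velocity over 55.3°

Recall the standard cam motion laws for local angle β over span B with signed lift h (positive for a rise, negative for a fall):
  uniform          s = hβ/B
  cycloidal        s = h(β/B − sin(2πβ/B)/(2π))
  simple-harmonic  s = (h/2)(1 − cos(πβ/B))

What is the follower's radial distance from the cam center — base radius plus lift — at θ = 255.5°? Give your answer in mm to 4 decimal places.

seg 1 [0°–39.7°] dwell: s stays 0.0000
seg 2 [39.7°–152.3°] cycloidal, h=19: full span → s += 19 → s = 19.0000
seg 3 [152.3°–191.3°] dwell: s stays 19.0000
seg 4 [191.3°–304.7°] simple-harmonic, h=-10: θ=255.5° here. β=64.2, B=113.4. -10/2·(1 − cos(π·0.5661)) = -6.0314 → s = 12.9686
radial distance = base radius + s = 43 + 12.9686 = 55.9686

55.9686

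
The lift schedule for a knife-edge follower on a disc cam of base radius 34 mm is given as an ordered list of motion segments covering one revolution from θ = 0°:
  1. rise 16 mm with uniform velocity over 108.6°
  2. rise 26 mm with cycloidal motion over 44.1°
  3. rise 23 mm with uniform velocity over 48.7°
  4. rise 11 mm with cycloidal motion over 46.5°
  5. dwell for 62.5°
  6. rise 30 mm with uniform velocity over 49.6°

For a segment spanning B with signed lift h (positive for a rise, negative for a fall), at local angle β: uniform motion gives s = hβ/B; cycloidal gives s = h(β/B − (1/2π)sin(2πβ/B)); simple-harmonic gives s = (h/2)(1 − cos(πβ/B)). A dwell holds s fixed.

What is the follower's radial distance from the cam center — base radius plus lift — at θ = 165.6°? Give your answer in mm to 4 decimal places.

seg 1 [0°–108.6°] uniform, h=16: full span → s += 16 → s = 16.0000
seg 2 [108.6°–152.7°] cycloidal, h=26: full span → s += 26 → s = 42.0000
seg 3 [152.7°–201.4°] uniform, h=23: θ=165.6° here. β=12.9, B=48.7. 23·12.9/48.7 = 6.0924 → s = 48.0924
radial distance = base radius + s = 34 + 48.0924 = 82.0924

82.0924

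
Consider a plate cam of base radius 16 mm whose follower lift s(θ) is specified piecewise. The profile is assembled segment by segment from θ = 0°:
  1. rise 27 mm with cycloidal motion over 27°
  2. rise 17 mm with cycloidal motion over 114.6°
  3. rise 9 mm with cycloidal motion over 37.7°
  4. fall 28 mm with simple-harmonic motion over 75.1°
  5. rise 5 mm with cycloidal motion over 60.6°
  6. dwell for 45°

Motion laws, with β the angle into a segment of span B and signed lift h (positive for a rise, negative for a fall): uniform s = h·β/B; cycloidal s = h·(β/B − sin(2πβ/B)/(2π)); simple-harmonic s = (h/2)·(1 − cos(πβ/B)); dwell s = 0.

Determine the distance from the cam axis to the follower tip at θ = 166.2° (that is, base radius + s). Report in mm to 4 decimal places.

seg 1 [0°–27°] cycloidal, h=27: full span → s += 27 → s = 27.0000
seg 2 [27°–141.6°] cycloidal, h=17: full span → s += 17 → s = 44.0000
seg 3 [141.6°–179.3°] cycloidal, h=9: θ=166.2° here. β=24.6, B=37.7. 9·(0.6525 − sin(2π·0.6525)/(2π)) = 7.0447 → s = 51.0447
radial distance = base radius + s = 16 + 51.0447 = 67.0447

67.0447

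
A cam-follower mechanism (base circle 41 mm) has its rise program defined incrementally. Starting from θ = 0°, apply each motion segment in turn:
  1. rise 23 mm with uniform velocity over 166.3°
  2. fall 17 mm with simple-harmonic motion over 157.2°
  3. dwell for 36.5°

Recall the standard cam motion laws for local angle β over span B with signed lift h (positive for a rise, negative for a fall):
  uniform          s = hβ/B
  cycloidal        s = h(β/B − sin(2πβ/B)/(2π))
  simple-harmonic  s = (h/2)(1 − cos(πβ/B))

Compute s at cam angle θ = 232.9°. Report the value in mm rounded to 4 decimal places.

seg 1 [0°–166.3°] uniform, h=23: full span → s += 23 → s = 23.0000
seg 2 [166.3°–323.5°] simple-harmonic, h=-17: θ=232.9° here. β=66.6, B=157.2. -17/2·(1 − cos(π·0.4237)) = -6.4810 → s = 16.5190

16.5190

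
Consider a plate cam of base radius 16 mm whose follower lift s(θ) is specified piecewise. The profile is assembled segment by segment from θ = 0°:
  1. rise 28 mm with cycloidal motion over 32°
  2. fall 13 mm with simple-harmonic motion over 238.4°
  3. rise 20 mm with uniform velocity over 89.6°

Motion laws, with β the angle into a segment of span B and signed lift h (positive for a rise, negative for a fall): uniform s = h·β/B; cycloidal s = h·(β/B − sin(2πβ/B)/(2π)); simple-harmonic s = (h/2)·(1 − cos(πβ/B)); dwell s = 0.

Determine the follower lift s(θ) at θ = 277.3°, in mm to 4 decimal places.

seg 1 [0°–32°] cycloidal, h=28: full span → s += 28 → s = 28.0000
seg 2 [32°–270.4°] simple-harmonic, h=-13: full span → s += -13 → s = 15.0000
seg 3 [270.4°–360°] uniform, h=20: θ=277.3° here. β=6.9, B=89.6. 20·6.9/89.6 = 1.5402 → s = 16.5402

16.5402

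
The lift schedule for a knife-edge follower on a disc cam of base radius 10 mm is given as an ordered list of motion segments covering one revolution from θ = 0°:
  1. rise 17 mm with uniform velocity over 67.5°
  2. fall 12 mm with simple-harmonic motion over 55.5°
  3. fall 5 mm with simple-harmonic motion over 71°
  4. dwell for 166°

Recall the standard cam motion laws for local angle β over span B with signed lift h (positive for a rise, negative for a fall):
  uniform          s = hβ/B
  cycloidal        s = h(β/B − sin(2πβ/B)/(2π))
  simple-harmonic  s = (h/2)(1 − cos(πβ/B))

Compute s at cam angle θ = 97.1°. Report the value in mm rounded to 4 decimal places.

seg 1 [0°–67.5°] uniform, h=17: full span → s += 17 → s = 17.0000
seg 2 [67.5°–123°] simple-harmonic, h=-12: θ=97.1° here. β=29.6, B=55.5. -12/2·(1 − cos(π·0.5333)) = -6.6272 → s = 10.3728

10.3728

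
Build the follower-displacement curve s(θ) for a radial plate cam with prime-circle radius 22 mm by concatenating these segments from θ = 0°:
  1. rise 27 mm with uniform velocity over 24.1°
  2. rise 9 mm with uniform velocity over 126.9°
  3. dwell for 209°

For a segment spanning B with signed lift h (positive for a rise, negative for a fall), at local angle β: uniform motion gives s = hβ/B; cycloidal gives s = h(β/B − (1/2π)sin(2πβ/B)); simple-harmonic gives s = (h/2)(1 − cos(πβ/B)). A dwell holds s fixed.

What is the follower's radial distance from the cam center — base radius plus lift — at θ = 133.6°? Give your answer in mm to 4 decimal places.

seg 1 [0°–24.1°] uniform, h=27: full span → s += 27 → s = 27.0000
seg 2 [24.1°–151°] uniform, h=9: θ=133.6° here. β=109.5, B=126.9. 9·109.5/126.9 = 7.7660 → s = 34.7660
radial distance = base radius + s = 22 + 34.7660 = 56.7660

56.7660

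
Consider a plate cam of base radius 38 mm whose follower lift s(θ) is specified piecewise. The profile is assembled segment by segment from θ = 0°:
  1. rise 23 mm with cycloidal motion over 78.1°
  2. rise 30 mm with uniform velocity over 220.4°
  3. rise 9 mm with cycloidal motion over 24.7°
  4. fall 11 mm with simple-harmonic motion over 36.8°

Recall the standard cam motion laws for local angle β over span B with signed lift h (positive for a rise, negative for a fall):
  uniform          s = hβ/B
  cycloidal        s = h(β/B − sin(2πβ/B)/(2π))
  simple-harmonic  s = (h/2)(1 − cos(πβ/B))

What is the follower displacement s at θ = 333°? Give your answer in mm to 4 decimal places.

seg 1 [0°–78.1°] cycloidal, h=23: full span → s += 23 → s = 23.0000
seg 2 [78.1°–298.5°] uniform, h=30: full span → s += 30 → s = 53.0000
seg 3 [298.5°–323.2°] cycloidal, h=9: full span → s += 9 → s = 62.0000
seg 4 [323.2°–360°] simple-harmonic, h=-11: θ=333° here. β=9.8, B=36.8. -11/2·(1 − cos(π·0.2663)) = -1.8151 → s = 60.1849

60.1849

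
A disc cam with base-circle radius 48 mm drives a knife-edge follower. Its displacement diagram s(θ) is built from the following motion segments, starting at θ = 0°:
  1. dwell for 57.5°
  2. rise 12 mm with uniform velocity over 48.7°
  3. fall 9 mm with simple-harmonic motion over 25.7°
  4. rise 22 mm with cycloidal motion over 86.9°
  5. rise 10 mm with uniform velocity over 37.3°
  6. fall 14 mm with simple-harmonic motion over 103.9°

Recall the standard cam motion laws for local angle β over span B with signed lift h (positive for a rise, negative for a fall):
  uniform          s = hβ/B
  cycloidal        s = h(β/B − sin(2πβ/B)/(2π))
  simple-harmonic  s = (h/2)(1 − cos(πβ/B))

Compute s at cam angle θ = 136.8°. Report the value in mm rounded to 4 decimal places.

seg 1 [0°–57.5°] dwell: s stays 0.0000
seg 2 [57.5°–106.2°] uniform, h=12: full span → s += 12 → s = 12.0000
seg 3 [106.2°–131.9°] simple-harmonic, h=-9: full span → s += -9 → s = 3.0000
seg 4 [131.9°–218.8°] cycloidal, h=22: θ=136.8° here. β=4.9, B=86.9. 22·(0.0564 − sin(2π·0.0564)/(2π)) = 0.0258 → s = 3.0258

3.0258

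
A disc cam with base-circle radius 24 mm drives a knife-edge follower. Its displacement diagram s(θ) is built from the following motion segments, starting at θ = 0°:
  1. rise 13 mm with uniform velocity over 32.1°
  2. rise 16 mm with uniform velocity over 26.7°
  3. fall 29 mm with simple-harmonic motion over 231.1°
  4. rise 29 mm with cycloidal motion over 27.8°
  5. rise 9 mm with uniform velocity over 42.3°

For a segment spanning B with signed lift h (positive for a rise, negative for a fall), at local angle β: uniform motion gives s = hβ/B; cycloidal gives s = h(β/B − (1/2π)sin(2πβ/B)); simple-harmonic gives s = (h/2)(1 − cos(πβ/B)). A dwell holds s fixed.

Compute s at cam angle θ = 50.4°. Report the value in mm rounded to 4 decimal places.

seg 1 [0°–32.1°] uniform, h=13: full span → s += 13 → s = 13.0000
seg 2 [32.1°–58.8°] uniform, h=16: θ=50.4° here. β=18.3, B=26.7. 16·18.3/26.7 = 10.9663 → s = 23.9663

23.9663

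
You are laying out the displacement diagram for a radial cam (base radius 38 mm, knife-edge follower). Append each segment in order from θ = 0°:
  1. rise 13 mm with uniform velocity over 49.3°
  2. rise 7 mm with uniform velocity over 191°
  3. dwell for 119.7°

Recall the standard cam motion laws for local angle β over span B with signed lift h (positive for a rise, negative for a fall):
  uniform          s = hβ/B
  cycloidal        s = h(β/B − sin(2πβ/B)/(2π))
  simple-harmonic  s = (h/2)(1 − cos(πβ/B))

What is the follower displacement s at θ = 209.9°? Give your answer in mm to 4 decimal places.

seg 1 [0°–49.3°] uniform, h=13: full span → s += 13 → s = 13.0000
seg 2 [49.3°–240.3°] uniform, h=7: θ=209.9° here. β=160.6, B=191. 7·160.6/191 = 5.8859 → s = 18.8859

18.8859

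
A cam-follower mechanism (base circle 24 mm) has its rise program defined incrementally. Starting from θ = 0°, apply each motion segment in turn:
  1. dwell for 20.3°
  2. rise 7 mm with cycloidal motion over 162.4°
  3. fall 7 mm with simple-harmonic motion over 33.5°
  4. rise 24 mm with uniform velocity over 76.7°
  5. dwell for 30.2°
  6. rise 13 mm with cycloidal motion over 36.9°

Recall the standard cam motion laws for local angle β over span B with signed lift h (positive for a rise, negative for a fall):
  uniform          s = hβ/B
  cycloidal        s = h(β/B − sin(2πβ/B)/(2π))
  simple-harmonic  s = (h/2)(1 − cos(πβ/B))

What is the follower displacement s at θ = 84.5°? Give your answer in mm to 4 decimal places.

seg 1 [0°–20.3°] dwell: s stays 0.0000
seg 2 [20.3°–182.7°] cycloidal, h=7: θ=84.5° here. β=64.2, B=162.4. 7·(0.3953 − sin(2π·0.3953)/(2π)) = 2.0862 → s = 2.0862

2.0862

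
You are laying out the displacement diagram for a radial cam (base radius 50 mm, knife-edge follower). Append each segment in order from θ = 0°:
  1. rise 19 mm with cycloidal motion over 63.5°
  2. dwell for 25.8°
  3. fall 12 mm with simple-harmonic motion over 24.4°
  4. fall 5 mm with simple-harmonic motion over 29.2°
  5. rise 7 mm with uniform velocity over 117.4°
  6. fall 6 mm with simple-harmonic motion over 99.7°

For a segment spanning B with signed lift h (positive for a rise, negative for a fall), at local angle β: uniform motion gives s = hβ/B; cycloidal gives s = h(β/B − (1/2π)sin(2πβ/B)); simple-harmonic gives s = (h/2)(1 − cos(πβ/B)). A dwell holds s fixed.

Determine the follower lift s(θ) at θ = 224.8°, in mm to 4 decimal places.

seg 1 [0°–63.5°] cycloidal, h=19: full span → s += 19 → s = 19.0000
seg 2 [63.5°–89.3°] dwell: s stays 19.0000
seg 3 [89.3°–113.7°] simple-harmonic, h=-12: full span → s += -12 → s = 7.0000
seg 4 [113.7°–142.9°] simple-harmonic, h=-5: full span → s += -5 → s = 2.0000
seg 5 [142.9°–260.3°] uniform, h=7: θ=224.8° here. β=81.9, B=117.4. 7·81.9/117.4 = 4.8833 → s = 6.8833

6.8833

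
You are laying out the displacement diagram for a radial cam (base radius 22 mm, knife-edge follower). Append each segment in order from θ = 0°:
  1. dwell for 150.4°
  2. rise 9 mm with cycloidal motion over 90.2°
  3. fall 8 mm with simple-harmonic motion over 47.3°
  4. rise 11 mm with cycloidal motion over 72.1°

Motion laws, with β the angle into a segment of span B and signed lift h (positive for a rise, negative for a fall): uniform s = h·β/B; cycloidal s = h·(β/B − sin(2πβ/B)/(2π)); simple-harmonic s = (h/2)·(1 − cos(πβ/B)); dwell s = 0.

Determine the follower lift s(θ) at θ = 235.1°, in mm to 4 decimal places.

seg 1 [0°–150.4°] dwell: s stays 0.0000
seg 2 [150.4°–240.6°] cycloidal, h=9: θ=235.1° here. β=84.7, B=90.2. 9·(0.9390 − sin(2π·0.9390)/(2π)) = 8.9867 → s = 8.9867

8.9867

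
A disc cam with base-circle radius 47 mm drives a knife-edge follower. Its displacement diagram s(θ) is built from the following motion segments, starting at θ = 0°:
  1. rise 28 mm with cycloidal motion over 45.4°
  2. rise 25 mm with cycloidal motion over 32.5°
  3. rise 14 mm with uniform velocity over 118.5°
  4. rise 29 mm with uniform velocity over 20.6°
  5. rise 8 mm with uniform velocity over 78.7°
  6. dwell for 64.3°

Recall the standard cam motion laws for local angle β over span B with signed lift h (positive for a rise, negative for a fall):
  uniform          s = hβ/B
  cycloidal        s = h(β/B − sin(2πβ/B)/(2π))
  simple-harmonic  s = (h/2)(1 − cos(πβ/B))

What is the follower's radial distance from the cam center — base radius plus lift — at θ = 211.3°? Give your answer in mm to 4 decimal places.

seg 1 [0°–45.4°] cycloidal, h=28: full span → s += 28 → s = 28.0000
seg 2 [45.4°–77.9°] cycloidal, h=25: full span → s += 25 → s = 53.0000
seg 3 [77.9°–196.4°] uniform, h=14: full span → s += 14 → s = 67.0000
seg 4 [196.4°–217°] uniform, h=29: θ=211.3° here. β=14.9, B=20.6. 29·14.9/20.6 = 20.9757 → s = 87.9757
radial distance = base radius + s = 47 + 87.9757 = 134.9757

134.9757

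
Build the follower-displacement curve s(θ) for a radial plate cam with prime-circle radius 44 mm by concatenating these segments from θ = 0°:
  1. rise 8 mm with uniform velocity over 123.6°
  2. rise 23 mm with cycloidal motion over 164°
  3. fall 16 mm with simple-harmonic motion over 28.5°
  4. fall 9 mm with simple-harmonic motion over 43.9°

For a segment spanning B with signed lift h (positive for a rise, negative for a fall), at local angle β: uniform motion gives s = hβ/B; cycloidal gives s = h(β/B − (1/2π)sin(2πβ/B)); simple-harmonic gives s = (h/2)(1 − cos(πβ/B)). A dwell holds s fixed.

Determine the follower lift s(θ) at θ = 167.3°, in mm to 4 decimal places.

seg 1 [0°–123.6°] uniform, h=8: full span → s += 8 → s = 8.0000
seg 2 [123.6°–287.6°] cycloidal, h=23: θ=167.3° here. β=43.7, B=164. 23·(0.2665 − sin(2π·0.2665)/(2π)) = 2.4877 → s = 10.4877

10.4877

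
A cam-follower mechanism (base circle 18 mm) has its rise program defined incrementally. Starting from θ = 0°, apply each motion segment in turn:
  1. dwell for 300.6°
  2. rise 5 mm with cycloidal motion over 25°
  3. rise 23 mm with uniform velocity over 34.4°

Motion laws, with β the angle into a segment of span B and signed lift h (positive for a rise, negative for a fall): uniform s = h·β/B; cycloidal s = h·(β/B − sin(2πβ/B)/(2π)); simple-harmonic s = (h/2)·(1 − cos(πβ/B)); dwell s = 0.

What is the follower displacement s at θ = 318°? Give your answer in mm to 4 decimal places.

seg 1 [0°–300.6°] dwell: s stays 0.0000
seg 2 [300.6°–325.6°] cycloidal, h=5: θ=318° here. β=17.4, B=25. 5·(0.6960 − sin(2π·0.6960)/(2π)) = 4.2304 → s = 4.2304

4.2304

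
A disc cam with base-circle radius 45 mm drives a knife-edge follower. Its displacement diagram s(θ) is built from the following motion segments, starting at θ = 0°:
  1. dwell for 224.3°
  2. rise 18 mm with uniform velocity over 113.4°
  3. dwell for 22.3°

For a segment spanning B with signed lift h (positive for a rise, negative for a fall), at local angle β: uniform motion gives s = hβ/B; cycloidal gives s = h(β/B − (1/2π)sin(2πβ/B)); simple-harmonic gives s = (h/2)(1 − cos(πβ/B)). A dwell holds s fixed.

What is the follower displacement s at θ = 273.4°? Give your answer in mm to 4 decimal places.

seg 1 [0°–224.3°] dwell: s stays 0.0000
seg 2 [224.3°–337.7°] uniform, h=18: θ=273.4° here. β=49.1, B=113.4. 18·49.1/113.4 = 7.7937 → s = 7.7937

7.7937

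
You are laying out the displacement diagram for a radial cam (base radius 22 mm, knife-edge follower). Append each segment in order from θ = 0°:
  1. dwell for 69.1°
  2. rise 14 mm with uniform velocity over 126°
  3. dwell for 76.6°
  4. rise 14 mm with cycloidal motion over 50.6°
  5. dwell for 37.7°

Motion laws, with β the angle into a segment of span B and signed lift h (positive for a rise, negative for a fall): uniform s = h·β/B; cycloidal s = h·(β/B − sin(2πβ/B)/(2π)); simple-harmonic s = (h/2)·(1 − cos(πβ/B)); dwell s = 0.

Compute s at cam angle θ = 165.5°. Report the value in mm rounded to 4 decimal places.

seg 1 [0°–69.1°] dwell: s stays 0.0000
seg 2 [69.1°–195.1°] uniform, h=14: θ=165.5° here. β=96.4, B=126. 14·96.4/126 = 10.7111 → s = 10.7111

10.7111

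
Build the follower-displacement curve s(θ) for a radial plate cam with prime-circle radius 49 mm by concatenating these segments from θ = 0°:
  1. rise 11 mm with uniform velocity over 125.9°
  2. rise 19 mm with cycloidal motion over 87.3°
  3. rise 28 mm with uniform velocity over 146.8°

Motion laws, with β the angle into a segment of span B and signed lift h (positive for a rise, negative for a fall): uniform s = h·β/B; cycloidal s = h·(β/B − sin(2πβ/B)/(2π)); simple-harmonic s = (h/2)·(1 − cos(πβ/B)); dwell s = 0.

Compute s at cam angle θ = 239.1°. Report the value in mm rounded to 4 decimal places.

seg 1 [0°–125.9°] uniform, h=11: full span → s += 11 → s = 11.0000
seg 2 [125.9°–213.2°] cycloidal, h=19: full span → s += 19 → s = 30.0000
seg 3 [213.2°–360°] uniform, h=28: θ=239.1° here. β=25.9, B=146.8. 28·25.9/146.8 = 4.9401 → s = 34.9401

34.9401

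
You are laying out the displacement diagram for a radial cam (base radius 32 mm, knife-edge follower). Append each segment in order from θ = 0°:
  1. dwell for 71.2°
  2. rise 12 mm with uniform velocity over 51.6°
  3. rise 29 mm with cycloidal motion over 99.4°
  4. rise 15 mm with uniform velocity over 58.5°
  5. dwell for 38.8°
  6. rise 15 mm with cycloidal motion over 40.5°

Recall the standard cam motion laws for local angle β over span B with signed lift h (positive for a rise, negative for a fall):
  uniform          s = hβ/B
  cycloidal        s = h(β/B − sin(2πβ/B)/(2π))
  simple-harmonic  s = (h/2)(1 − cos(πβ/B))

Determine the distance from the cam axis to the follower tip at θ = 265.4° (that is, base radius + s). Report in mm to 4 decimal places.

seg 1 [0°–71.2°] dwell: s stays 0.0000
seg 2 [71.2°–122.8°] uniform, h=12: full span → s += 12 → s = 12.0000
seg 3 [122.8°–222.2°] cycloidal, h=29: full span → s += 29 → s = 41.0000
seg 4 [222.2°–280.7°] uniform, h=15: θ=265.4° here. β=43.2, B=58.5. 15·43.2/58.5 = 11.0769 → s = 52.0769
radial distance = base radius + s = 32 + 52.0769 = 84.0769

84.0769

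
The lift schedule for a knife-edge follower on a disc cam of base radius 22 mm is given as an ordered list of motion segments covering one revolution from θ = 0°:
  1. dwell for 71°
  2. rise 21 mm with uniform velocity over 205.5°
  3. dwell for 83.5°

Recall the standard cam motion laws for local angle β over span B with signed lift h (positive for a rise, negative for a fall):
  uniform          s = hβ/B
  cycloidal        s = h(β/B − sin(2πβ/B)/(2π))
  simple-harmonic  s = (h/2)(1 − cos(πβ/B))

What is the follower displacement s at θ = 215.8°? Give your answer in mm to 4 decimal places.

seg 1 [0°–71°] dwell: s stays 0.0000
seg 2 [71°–276.5°] uniform, h=21: θ=215.8° here. β=144.8, B=205.5. 21·144.8/205.5 = 14.7971 → s = 14.7971

14.7971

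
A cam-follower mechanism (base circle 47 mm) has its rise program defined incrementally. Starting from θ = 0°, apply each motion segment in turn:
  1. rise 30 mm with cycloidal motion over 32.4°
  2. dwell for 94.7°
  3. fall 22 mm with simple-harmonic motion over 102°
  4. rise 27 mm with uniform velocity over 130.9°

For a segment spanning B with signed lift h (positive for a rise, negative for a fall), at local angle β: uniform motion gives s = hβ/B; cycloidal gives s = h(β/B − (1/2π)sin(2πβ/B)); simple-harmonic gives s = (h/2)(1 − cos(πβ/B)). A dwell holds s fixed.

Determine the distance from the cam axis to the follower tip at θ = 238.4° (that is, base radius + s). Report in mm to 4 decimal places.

seg 1 [0°–32.4°] cycloidal, h=30: full span → s += 30 → s = 30.0000
seg 2 [32.4°–127.1°] dwell: s stays 30.0000
seg 3 [127.1°–229.1°] simple-harmonic, h=-22: full span → s += -22 → s = 8.0000
seg 4 [229.1°–360°] uniform, h=27: θ=238.4° here. β=9.3, B=130.9. 27·9.3/130.9 = 1.9183 → s = 9.9183
radial distance = base radius + s = 47 + 9.9183 = 56.9183

56.9183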